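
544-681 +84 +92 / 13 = -597 / 13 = -45.92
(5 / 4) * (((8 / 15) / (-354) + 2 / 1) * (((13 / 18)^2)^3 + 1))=103039954549 / 36120981888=2.85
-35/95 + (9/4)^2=1427/304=4.69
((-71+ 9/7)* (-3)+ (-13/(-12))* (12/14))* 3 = 8823/14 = 630.21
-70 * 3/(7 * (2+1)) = -10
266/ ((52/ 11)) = 1463/ 26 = 56.27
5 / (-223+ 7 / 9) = -9 / 400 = -0.02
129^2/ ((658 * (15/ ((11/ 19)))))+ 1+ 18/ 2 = 686117/ 62510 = 10.98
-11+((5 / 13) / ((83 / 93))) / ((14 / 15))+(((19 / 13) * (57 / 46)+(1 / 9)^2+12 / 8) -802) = -22773311971 / 28142478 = -809.21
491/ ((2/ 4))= 982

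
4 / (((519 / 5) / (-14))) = -280 / 519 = -0.54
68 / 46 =34 / 23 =1.48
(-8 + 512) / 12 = 42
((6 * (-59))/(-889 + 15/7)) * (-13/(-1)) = 16107/3104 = 5.19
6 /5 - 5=-19 /5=-3.80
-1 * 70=-70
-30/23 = -1.30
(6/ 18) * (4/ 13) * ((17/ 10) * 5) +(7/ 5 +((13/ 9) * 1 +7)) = 6269/ 585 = 10.72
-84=-84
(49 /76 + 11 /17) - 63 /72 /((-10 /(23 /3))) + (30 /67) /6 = 10581181 /5193840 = 2.04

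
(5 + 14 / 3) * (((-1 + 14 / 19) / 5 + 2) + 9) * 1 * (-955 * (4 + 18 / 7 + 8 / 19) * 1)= -1785773600 / 2527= -706677.32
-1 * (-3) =3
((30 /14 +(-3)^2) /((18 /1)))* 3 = 13 /7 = 1.86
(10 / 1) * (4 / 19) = 40 / 19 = 2.11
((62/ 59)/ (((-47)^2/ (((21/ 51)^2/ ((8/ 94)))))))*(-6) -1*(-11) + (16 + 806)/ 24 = 45.24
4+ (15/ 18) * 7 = 59/ 6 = 9.83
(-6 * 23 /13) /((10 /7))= -483 /65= -7.43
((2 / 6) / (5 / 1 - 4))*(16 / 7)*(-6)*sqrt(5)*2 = -64*sqrt(5) / 7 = -20.44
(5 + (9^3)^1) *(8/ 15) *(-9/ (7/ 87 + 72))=-1532592/ 31355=-48.88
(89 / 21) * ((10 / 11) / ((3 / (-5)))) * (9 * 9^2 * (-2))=720900 / 77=9362.34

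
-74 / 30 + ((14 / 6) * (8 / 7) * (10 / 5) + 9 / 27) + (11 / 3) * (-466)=-1705.47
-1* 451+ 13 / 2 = -889 / 2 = -444.50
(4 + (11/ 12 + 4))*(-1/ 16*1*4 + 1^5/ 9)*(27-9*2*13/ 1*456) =2113785/ 16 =132111.56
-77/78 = -0.99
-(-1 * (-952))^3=-862801408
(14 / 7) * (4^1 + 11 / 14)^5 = 1350125107 / 268912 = 5020.69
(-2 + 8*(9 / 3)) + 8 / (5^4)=13758 / 625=22.01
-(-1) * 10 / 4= 5 / 2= 2.50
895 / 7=127.86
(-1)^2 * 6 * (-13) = -78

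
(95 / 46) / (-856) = -95 / 39376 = -0.00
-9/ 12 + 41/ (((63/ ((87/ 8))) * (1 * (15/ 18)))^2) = 19781/ 19600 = 1.01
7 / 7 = 1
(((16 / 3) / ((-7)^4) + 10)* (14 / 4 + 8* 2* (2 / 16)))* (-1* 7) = -396253 / 1029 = -385.09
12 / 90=2 / 15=0.13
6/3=2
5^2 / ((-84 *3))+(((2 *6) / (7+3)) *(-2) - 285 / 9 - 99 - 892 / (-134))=-10679903 / 84420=-126.51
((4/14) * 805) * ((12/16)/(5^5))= 69/1250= 0.06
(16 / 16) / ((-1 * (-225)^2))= -0.00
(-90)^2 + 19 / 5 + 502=43029 / 5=8605.80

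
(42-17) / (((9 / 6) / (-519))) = -8650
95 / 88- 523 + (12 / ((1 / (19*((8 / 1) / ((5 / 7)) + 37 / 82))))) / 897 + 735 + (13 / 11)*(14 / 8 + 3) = 1195596563 / 5393960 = 221.65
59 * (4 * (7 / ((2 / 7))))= 5782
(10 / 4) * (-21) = -105 / 2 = -52.50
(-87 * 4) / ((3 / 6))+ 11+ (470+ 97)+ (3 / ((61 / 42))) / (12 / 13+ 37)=-3546976 / 30073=-117.95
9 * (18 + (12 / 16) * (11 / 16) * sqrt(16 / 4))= 5481 / 32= 171.28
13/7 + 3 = 34/7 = 4.86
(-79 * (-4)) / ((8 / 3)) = 237 / 2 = 118.50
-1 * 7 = -7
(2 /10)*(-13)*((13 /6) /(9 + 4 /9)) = -507 /850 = -0.60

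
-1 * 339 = -339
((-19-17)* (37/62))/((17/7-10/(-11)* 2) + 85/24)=-33264/12059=-2.76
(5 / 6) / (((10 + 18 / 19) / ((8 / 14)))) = 95 / 2184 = 0.04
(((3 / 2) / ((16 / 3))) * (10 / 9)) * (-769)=-3845 / 16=-240.31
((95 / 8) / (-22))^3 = -857375 / 5451776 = -0.16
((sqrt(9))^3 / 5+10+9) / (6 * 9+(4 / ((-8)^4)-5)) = 124928 / 250885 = 0.50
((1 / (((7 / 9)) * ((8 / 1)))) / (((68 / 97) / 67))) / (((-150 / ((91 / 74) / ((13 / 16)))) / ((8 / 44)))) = -19497 / 691900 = -0.03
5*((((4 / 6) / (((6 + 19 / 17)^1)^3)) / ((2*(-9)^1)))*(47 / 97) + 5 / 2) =115990647365 / 9279436518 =12.50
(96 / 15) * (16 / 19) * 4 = 2048 / 95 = 21.56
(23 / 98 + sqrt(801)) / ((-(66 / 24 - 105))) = 46 / 20041 + 12* sqrt(89) / 409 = 0.28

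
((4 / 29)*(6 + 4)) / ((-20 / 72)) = -144 / 29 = -4.97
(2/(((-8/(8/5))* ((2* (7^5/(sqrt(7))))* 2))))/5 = -sqrt(7)/840350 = -0.00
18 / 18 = 1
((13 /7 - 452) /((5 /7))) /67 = -3151 /335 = -9.41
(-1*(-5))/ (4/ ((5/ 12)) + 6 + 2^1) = 25/ 88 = 0.28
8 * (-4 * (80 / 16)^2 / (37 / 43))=-34400 / 37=-929.73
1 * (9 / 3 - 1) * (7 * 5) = 70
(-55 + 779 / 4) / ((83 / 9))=5031 / 332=15.15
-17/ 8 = -2.12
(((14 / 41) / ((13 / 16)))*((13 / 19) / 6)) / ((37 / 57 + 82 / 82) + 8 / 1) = 0.00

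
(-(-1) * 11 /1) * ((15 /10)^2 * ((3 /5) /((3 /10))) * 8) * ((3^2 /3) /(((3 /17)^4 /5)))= 18374620 /3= 6124873.33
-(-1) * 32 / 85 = 32 / 85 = 0.38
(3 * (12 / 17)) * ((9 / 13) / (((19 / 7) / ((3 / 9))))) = 756 / 4199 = 0.18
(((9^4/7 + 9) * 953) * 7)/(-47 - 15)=-3156336/31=-101817.29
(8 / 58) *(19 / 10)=38 / 145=0.26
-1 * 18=-18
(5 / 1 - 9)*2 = -8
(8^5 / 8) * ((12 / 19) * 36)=1769472 / 19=93130.11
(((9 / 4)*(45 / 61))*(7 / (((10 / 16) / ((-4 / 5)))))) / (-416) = 567 / 15860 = 0.04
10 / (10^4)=1 / 1000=0.00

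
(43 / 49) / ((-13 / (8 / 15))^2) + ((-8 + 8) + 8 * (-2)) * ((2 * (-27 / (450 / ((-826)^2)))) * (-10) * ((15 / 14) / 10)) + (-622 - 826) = -2617807272968 / 1863225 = -1404987.20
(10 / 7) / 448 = 5 / 1568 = 0.00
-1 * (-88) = 88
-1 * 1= -1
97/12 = 8.08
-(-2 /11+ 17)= -185 /11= -16.82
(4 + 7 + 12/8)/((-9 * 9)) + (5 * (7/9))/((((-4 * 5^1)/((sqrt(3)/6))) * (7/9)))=-25/162- sqrt(3)/24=-0.23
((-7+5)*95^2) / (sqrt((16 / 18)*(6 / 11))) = -9025*sqrt(33) / 2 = -25922.34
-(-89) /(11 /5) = 445 /11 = 40.45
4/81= 0.05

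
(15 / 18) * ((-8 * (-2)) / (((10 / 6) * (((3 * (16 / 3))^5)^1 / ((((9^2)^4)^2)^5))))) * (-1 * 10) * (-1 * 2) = 109237250264196063121153282514951175712835250524563759404064119743314661776005 / 32768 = 3333656319097780246617227000000000000000000000000000000000000000000000000.00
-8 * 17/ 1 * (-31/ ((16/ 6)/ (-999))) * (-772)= 1219311468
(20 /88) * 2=5 /11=0.45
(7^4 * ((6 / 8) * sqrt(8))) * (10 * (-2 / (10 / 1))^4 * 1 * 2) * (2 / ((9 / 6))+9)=148862 * sqrt(2) / 125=1684.18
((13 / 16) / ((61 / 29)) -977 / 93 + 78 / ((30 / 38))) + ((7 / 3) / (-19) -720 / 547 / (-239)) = 33279406998373 / 375768476560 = 88.56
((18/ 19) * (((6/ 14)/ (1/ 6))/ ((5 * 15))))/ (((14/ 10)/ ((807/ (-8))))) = -21789/ 9310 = -2.34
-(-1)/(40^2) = 1/1600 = 0.00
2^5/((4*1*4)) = 2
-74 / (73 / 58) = -4292 / 73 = -58.79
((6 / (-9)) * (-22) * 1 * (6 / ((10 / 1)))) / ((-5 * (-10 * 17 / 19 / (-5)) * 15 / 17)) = -418 / 375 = -1.11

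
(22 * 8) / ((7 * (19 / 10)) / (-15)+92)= 26400 / 13667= 1.93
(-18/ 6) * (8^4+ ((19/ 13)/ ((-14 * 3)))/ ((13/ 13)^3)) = -2236397/ 182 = -12287.90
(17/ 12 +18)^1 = 233/ 12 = 19.42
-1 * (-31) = 31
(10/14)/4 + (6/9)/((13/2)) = 307/1092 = 0.28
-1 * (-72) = 72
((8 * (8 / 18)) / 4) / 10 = 4 / 45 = 0.09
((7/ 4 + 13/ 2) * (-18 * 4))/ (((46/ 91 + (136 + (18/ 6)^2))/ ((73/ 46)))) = -1972971/ 304543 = -6.48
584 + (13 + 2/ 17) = 10151/ 17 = 597.12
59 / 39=1.51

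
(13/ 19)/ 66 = 13/ 1254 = 0.01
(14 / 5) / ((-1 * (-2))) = 7 / 5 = 1.40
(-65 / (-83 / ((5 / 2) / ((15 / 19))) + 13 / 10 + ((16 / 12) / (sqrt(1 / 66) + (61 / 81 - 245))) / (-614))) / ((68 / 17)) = 52515373950*sqrt(66) / 3636053148980632907777 + 4743848765797925341675 / 7272106297961265815554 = 0.65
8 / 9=0.89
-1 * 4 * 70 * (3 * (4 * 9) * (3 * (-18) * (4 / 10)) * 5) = 3265920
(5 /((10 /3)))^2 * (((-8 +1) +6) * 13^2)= -380.25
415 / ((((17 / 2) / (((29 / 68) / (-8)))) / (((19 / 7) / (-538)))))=0.01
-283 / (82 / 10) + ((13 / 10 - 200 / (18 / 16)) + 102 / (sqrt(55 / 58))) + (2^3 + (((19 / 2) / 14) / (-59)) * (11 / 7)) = -4331294411 / 21335580 + 102 * sqrt(3190) / 55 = -98.26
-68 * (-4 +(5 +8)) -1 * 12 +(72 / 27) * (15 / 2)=-604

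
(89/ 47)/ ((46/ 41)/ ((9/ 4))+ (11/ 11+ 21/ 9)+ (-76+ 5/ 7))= -229887/ 8674555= -0.03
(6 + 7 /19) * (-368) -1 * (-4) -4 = -44528 /19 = -2343.58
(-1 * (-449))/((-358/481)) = -603.27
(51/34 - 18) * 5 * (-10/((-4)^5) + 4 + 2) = -507705/1024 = -495.81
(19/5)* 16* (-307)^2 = 28651696/5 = 5730339.20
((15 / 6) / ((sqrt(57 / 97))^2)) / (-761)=-485 / 86754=-0.01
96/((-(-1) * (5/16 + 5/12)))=4608/35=131.66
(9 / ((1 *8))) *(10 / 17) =45 / 68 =0.66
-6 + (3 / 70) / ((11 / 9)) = -4593 / 770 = -5.96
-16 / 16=-1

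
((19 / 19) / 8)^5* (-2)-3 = -49153 / 16384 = -3.00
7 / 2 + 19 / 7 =87 / 14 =6.21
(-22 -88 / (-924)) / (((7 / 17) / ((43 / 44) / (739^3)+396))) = -13747633298226545 / 652594388523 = -21066.12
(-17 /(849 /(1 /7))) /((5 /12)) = -68 /9905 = -0.01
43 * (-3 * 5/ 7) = -645/ 7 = -92.14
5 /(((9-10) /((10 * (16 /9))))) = -88.89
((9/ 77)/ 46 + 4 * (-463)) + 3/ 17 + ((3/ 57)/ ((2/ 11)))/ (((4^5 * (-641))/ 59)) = -1390618726760947/ 750946617344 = -1851.82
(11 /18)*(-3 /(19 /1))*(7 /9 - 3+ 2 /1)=11 /513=0.02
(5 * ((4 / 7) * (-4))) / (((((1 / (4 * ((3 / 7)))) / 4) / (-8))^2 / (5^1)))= -58982400 / 343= -171960.35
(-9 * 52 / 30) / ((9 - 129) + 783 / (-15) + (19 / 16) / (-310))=77376 / 854131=0.09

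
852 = 852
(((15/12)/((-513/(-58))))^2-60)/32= -63139535/33685632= -1.87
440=440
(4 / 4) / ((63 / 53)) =53 / 63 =0.84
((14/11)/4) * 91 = 637/22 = 28.95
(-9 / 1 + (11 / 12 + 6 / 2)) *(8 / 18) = -61 / 27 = -2.26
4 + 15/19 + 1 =110/19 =5.79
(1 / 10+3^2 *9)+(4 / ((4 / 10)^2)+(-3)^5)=-1369 / 10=-136.90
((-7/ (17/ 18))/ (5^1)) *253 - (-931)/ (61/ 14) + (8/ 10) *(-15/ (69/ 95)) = -21213664/ 119255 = -177.88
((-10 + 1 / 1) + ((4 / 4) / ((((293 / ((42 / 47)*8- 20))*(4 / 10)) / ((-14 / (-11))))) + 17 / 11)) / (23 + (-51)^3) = 575181 / 10045311034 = 0.00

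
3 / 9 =1 / 3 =0.33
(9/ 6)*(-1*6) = -9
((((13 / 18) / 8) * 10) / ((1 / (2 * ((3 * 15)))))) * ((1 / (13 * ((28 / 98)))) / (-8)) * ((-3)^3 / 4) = 4725 / 256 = 18.46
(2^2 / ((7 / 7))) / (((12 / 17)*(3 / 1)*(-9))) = -17 / 81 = -0.21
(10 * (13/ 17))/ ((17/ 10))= 1300/ 289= 4.50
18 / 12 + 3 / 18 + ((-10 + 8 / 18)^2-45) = 3886 / 81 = 47.98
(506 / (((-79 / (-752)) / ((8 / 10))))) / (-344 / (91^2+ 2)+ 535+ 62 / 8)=7.10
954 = 954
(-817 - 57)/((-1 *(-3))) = -874/3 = -291.33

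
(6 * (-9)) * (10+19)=-1566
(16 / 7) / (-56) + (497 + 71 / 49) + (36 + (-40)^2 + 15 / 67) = 7007997 / 3283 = 2134.63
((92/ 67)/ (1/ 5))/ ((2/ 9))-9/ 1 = 21.90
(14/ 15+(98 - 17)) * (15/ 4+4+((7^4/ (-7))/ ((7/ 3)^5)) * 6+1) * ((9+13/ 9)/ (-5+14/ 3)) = 237810271/ 4410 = 53925.23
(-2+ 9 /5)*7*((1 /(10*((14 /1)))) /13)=-0.00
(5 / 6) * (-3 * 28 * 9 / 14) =-45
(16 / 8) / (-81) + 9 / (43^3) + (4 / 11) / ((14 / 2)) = 13572323 / 495885159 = 0.03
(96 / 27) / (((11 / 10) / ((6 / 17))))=640 / 561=1.14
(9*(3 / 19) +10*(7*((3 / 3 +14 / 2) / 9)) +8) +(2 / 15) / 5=306389 / 4275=71.67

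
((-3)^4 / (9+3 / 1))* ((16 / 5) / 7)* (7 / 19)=108 / 95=1.14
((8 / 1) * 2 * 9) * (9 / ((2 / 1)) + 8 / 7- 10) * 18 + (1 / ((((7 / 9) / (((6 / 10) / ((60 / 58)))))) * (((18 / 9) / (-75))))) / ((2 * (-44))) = -27826929 / 2464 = -11293.40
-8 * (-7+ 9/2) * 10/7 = 200/7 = 28.57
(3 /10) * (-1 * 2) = -3 /5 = -0.60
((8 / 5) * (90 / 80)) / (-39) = -0.05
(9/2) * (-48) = -216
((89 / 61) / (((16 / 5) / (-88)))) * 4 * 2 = -19580 / 61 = -320.98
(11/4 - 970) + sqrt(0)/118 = -3869/4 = -967.25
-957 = -957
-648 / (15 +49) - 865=-7001 / 8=-875.12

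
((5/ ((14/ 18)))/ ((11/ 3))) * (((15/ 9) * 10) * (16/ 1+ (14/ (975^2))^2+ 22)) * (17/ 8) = 291891188673541/ 123704831250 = 2359.58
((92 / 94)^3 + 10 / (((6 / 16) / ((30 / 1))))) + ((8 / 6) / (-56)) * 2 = 1746166633 / 2180283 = 800.89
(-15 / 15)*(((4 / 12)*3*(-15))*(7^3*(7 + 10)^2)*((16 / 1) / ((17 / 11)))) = 15393840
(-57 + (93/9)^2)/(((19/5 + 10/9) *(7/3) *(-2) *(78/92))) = -7360/2873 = -2.56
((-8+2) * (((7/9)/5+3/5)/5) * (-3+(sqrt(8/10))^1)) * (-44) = -2992/25+5984 * sqrt(5)/375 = -84.00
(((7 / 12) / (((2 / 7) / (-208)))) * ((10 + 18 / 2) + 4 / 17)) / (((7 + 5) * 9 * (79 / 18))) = -69433 / 4029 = -17.23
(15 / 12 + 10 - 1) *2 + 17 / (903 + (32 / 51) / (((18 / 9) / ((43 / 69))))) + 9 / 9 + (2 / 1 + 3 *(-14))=-117479119 / 6356690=-18.48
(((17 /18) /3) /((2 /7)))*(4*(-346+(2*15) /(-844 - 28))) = -17953649 /11772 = -1525.11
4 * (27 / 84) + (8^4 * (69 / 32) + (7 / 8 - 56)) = 491577 / 56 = 8778.16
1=1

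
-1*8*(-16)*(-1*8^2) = -8192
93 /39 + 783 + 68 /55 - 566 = 157744 /715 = 220.62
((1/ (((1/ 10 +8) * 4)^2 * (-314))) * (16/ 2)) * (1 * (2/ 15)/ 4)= -5/ 6180462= -0.00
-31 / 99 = -0.31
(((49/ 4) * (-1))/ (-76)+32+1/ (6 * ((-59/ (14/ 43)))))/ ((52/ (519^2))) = 6681106248153/ 40104896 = 166590.79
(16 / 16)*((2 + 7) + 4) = 13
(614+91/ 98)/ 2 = 8609/ 28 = 307.46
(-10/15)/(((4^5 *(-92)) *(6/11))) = 11/847872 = 0.00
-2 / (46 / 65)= -65 / 23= -2.83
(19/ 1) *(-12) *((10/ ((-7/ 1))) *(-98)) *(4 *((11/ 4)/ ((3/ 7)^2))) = -5734960/ 3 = -1911653.33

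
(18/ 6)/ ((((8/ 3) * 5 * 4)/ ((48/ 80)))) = 27/ 800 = 0.03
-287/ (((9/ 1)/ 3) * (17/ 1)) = -5.63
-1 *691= -691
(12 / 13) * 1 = 12 / 13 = 0.92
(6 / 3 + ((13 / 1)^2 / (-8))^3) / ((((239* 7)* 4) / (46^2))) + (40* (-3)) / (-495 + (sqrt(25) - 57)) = -1396300835835 / 468547072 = -2980.07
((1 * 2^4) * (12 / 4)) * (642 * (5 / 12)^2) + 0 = 5350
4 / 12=1 / 3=0.33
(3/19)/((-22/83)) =-249/418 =-0.60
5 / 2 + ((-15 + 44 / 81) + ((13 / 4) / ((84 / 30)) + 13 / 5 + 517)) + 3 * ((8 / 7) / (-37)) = 426890141 / 839160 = 508.71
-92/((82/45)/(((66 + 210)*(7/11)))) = -3999240/451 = -8867.49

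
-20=-20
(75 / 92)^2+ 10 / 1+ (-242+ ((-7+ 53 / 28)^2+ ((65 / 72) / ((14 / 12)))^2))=-763895429 / 3732624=-204.65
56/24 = 7/3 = 2.33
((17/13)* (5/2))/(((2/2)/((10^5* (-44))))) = -187000000/13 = -14384615.38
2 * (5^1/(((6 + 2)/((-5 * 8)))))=-50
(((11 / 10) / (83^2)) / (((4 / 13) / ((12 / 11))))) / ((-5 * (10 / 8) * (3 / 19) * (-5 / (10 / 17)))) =988 / 14639125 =0.00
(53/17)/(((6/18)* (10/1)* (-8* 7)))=-159/9520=-0.02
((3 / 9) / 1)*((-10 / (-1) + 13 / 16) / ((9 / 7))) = 1211 / 432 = 2.80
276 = 276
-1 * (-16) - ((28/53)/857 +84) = -3088656/45421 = -68.00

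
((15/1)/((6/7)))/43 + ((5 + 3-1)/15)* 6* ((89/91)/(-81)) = 168967/452790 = 0.37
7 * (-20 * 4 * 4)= -2240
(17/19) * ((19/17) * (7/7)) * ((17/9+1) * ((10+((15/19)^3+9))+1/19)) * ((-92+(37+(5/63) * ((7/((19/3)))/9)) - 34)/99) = -14465384024/285012027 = -50.75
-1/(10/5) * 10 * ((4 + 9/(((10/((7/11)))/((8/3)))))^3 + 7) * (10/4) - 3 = -29299019/13310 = -2201.28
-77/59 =-1.31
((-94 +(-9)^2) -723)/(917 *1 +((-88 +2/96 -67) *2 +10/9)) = -1.21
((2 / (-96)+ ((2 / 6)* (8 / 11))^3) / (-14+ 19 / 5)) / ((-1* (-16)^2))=-18935 / 7507095552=-0.00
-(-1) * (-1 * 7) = -7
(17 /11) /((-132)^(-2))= 26928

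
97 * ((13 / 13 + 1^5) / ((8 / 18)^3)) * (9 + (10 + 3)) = 777843 / 16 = 48615.19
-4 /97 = -0.04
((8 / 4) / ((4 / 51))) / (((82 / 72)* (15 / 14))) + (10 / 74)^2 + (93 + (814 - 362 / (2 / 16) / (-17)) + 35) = 5406785607 / 4770965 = 1133.27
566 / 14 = 283 / 7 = 40.43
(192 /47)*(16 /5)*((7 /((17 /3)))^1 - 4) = -3072 /85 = -36.14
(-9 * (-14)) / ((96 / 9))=189 / 16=11.81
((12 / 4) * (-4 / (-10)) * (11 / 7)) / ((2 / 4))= 132 / 35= 3.77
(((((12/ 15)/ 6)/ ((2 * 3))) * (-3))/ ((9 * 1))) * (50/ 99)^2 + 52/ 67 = 13727104/ 17730009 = 0.77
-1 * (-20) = 20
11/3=3.67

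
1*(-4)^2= 16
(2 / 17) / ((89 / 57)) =114 / 1513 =0.08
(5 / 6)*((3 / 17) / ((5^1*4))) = 1 / 136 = 0.01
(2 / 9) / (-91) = -2 / 819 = -0.00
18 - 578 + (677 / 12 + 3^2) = -5935 / 12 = -494.58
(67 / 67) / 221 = 1 / 221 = 0.00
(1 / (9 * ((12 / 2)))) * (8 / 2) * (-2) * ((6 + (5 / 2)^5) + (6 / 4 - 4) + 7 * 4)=-4133 / 216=-19.13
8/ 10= 4/ 5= 0.80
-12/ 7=-1.71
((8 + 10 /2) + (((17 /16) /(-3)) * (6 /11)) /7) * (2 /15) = 7991 /4620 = 1.73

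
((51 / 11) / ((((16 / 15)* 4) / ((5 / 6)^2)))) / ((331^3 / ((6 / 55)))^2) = 765 / 112027847650317773504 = 0.00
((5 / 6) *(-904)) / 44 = -565 / 33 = -17.12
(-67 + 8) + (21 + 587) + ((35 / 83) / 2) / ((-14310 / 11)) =260825431 / 475092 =549.00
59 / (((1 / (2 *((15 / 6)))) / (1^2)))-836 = -541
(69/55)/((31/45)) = 621/341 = 1.82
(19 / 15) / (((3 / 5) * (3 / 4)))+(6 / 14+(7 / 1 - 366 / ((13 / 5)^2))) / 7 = -862718 / 223587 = -3.86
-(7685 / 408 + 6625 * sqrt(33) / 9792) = -7685 / 408-6625 * sqrt(33) / 9792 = -22.72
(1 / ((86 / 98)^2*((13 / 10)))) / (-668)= -12005 / 8028358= -0.00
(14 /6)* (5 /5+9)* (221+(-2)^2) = 5250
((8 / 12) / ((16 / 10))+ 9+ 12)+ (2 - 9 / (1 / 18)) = -1663 / 12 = -138.58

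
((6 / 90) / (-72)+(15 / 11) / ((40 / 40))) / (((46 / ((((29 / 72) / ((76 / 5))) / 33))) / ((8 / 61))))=469481 / 150488788032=0.00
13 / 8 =1.62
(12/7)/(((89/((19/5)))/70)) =5.12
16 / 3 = 5.33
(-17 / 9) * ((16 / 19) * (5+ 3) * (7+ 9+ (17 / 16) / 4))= -11798 / 57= -206.98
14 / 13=1.08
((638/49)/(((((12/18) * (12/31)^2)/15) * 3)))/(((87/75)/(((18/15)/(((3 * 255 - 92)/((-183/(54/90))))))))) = -80603875/263816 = -305.53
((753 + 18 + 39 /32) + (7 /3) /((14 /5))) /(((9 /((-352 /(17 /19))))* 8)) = -4224.00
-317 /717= -0.44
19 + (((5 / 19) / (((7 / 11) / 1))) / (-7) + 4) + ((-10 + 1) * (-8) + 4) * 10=728918 / 931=782.94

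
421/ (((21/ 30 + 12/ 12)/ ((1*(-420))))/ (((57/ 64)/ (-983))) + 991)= 12598425/ 29789363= 0.42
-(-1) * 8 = 8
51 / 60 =17 / 20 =0.85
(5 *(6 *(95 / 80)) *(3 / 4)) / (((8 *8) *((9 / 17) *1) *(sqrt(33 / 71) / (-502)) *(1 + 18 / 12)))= -81073 *sqrt(2343) / 16896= -232.26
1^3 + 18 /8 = 13 /4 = 3.25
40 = 40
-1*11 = -11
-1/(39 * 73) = -1/2847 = -0.00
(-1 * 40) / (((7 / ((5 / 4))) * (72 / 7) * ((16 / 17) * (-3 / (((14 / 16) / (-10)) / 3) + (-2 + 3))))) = -2975 / 418752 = -0.01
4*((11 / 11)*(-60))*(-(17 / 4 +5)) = 2220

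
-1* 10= -10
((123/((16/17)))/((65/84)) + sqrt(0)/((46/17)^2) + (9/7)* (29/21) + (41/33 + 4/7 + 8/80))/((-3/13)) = -72555169/97020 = -747.84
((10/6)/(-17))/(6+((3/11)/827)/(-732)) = -11098340/679218357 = -0.02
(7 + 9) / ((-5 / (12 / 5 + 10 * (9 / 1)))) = -7392 / 25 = -295.68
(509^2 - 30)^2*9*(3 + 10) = 7851568210317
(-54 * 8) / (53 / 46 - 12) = 19872 / 499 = 39.82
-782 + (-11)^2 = -661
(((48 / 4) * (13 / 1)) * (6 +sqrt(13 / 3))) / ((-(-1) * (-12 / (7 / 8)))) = -273 / 4 - 91 * sqrt(39) / 24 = -91.93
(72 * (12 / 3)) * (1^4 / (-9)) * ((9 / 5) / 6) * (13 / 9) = -13.87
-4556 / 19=-239.79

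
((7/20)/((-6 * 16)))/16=-7/30720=-0.00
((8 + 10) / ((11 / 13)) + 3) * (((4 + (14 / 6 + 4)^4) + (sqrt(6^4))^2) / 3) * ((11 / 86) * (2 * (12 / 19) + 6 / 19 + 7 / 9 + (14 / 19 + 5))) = 14511426148 / 595593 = 24364.67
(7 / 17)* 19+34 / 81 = 11351 / 1377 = 8.24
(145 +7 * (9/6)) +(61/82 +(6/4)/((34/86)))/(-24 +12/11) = 27277849/175644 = 155.30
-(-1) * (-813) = -813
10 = 10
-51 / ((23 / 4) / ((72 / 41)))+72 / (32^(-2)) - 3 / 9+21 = 208590914 / 2829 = 73733.09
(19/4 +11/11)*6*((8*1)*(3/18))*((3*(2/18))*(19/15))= 19.42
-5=-5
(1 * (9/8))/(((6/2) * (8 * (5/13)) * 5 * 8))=39/12800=0.00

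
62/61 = 1.02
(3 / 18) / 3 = 1 / 18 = 0.06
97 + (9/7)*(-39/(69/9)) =14564/161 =90.46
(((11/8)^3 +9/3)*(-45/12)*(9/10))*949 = -17934.85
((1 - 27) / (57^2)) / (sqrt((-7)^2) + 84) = -2 / 22743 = -0.00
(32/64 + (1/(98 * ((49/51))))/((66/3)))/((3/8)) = 105746/79233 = 1.33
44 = 44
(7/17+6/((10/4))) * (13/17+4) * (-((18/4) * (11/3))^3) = -695704383/11560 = -60182.04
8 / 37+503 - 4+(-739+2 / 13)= -115262 / 481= -239.63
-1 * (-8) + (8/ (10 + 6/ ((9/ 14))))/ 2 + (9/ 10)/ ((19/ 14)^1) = 24437/ 2755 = 8.87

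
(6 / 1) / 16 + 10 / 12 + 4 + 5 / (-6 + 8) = 185 / 24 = 7.71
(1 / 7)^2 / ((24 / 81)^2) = 729 / 3136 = 0.23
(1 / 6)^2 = 1 / 36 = 0.03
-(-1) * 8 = 8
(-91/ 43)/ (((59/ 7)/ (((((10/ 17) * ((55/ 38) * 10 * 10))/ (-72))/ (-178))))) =-4379375/ 2625521004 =-0.00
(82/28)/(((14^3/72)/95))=35055/4802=7.30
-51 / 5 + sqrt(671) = 15.70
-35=-35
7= 7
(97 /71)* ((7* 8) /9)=5432 /639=8.50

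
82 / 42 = 41 / 21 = 1.95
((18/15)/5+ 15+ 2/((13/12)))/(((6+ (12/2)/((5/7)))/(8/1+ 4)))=1851/130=14.24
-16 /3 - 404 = -1228 /3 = -409.33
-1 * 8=-8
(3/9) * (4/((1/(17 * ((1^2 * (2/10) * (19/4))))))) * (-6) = -646/5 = -129.20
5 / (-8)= -5 / 8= -0.62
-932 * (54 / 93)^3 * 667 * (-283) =34439799.59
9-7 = 2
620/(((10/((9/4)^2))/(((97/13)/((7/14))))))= 243567/52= 4683.98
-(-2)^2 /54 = -2 /27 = -0.07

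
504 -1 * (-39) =543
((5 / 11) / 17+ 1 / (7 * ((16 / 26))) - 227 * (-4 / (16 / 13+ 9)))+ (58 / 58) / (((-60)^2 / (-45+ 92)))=7970800787 / 89535600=89.02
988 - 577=411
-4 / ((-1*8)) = 1 / 2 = 0.50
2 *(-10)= -20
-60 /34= -30 /17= -1.76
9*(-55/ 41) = -495/ 41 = -12.07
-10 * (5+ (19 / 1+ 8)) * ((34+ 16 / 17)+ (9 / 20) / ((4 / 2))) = -191304 / 17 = -11253.18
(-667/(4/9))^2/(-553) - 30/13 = -468733557/115024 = -4075.09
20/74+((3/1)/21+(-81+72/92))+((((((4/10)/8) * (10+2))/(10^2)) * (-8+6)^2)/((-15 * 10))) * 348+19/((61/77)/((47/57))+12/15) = -40965780278123/593112428125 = -69.07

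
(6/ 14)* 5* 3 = 45/ 7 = 6.43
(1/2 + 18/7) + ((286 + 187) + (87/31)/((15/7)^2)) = 15516019/32550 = 476.68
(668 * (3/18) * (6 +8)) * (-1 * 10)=-46760/3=-15586.67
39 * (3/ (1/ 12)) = 1404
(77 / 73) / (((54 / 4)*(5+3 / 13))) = 1001 / 67014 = 0.01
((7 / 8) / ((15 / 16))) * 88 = 1232 / 15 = 82.13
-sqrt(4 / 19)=-2 * sqrt(19) / 19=-0.46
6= 6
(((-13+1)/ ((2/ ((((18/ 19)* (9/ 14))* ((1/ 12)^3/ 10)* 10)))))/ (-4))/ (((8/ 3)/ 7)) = 27/ 19456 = 0.00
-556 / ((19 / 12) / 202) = -1347744 / 19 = -70933.89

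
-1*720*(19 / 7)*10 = -136800 / 7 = -19542.86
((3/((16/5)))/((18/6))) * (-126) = -39.38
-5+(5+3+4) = 7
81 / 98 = 0.83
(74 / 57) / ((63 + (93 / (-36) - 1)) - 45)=296 / 3287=0.09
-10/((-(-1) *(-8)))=5/4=1.25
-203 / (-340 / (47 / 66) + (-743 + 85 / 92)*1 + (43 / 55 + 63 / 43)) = 2075930780 / 12448180469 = 0.17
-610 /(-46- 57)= 610 /103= 5.92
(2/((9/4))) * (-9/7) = -8/7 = -1.14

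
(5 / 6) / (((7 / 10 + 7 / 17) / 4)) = 1700 / 567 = 3.00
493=493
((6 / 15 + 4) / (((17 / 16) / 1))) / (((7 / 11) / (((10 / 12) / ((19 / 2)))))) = 3872 / 6783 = 0.57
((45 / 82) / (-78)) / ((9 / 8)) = -10 / 1599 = -0.01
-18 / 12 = -3 / 2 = -1.50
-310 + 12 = -298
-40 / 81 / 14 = -20 / 567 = -0.04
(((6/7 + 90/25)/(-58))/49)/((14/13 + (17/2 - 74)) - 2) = 2028/85892345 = 0.00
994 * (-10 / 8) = -2485 / 2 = -1242.50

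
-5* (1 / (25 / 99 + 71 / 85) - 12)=55.40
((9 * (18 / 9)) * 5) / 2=45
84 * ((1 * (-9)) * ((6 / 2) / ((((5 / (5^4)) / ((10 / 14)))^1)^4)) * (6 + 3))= -444946289062500 / 343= -1297219501639.94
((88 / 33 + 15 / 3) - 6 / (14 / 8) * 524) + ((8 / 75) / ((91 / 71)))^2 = -83327979251 / 46580625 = -1788.90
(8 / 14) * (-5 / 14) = -10 / 49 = -0.20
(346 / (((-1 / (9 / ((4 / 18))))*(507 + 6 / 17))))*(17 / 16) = -29.35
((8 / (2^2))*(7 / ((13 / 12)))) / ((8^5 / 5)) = 105 / 53248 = 0.00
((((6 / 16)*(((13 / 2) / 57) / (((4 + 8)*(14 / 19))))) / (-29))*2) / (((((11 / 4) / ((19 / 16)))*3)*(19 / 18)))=-13 / 285824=-0.00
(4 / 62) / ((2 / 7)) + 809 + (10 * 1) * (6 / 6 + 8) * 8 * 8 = 203646 / 31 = 6569.23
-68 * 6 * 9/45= -81.60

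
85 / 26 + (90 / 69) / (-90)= 3.25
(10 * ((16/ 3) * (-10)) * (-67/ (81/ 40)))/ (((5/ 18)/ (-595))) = -1020544000/ 27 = -37797925.93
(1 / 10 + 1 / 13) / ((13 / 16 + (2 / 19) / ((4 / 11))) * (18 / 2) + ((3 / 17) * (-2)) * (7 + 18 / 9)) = 59432 / 2264535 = 0.03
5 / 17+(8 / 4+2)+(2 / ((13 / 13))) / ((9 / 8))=929 / 153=6.07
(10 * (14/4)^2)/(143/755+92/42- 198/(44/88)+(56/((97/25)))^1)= -376794075/1166330318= -0.32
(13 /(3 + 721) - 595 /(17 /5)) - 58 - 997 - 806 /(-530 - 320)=-378173703 /307700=-1229.03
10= 10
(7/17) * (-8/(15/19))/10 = -0.42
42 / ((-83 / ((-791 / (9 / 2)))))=22148 / 249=88.95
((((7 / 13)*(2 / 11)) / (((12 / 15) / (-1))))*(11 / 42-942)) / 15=39553 / 5148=7.68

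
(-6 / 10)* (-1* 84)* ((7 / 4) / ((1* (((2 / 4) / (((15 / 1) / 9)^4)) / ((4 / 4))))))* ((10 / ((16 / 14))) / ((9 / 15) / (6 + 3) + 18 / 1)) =1071875 / 1626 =659.21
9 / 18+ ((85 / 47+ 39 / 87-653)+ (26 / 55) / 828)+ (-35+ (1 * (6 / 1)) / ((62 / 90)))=-325446456883 / 481050405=-676.53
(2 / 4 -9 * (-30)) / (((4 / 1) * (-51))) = -541 / 408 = -1.33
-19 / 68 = -0.28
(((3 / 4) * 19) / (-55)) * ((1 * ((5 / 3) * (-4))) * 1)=19 / 11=1.73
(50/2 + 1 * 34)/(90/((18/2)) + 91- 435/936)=18408/31367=0.59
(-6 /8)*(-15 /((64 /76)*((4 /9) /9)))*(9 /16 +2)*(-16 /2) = -2839455 /512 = -5545.81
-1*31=-31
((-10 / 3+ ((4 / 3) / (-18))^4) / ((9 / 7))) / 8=-6200089 / 19131876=-0.32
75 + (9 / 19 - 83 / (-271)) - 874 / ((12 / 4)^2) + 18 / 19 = -944605 / 46341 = -20.38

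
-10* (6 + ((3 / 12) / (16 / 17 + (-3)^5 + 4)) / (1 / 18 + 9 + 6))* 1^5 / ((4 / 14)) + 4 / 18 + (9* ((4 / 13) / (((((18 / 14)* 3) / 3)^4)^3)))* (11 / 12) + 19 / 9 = -185714102579150824105 / 894835998482291658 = -207.54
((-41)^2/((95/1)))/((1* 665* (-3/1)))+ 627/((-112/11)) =-26680453/433200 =-61.59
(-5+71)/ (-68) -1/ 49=-1651/ 1666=-0.99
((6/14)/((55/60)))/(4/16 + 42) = 144/13013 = 0.01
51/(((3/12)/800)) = 163200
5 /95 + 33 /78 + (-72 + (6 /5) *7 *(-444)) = -9388777 /2470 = -3801.12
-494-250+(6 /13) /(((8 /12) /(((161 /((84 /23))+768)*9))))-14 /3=672553 /156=4311.24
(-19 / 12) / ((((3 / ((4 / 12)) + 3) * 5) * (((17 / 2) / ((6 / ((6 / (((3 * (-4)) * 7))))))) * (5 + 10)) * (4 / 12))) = 133 / 2550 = 0.05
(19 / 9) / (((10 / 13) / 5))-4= 175 / 18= 9.72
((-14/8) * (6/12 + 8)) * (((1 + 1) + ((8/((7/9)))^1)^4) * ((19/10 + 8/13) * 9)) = -672383069199/178360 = -3769808.64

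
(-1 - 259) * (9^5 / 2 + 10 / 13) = -7676570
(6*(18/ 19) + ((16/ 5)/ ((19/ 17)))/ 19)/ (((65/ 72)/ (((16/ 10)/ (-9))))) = -1.15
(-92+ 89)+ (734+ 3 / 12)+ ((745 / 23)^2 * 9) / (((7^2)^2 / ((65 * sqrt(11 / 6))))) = 108229875 * sqrt(66) / 2540258+ 2925 / 4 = 1077.38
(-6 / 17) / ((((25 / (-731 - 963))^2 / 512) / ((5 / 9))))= -2938507264 / 6375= -460942.32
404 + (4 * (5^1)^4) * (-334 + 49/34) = -830993.06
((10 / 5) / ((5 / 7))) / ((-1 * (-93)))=14 / 465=0.03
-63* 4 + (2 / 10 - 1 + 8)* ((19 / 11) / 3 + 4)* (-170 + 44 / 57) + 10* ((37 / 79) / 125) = -2405346514 / 412775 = -5827.26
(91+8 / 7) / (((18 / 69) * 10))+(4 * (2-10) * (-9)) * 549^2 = 2430498653 / 28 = 86803523.32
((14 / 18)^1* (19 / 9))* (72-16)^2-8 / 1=416440 / 81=5141.23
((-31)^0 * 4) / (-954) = -2 / 477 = -0.00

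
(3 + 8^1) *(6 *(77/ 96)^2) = 65219/ 1536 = 42.46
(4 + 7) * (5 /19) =55 /19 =2.89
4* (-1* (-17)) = 68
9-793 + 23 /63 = -49369 /63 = -783.63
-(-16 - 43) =59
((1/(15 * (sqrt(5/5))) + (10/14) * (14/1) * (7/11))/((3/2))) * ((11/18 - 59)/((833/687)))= -255360419/1237005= -206.43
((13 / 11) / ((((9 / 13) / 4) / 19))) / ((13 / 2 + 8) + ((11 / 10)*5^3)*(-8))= -1976 / 16533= -0.12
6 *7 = 42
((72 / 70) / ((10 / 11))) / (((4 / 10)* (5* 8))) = 0.07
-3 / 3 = -1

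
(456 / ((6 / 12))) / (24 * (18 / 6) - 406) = -456 / 167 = -2.73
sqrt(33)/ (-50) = -sqrt(33)/ 50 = -0.11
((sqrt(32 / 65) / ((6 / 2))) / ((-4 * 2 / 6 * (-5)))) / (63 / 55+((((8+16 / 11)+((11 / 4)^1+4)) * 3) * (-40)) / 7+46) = -77 * sqrt(130) / 5771935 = -0.00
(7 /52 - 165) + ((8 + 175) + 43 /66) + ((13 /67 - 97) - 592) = -77033521 /114972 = -670.02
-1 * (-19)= 19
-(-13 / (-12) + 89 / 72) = -167 / 72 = -2.32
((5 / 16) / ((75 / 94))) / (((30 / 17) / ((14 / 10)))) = 5593 / 18000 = 0.31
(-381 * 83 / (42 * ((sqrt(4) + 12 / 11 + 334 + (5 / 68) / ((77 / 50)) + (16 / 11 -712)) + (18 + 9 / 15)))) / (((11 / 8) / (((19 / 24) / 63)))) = 17023715 / 877795569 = 0.02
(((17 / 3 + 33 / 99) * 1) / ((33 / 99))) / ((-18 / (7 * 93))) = -651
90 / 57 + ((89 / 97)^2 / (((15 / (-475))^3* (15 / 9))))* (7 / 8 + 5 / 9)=-2657919139615 / 115843608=-22944.03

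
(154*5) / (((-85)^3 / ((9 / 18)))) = -77 / 122825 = -0.00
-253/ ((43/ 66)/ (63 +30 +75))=-2805264/ 43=-65238.70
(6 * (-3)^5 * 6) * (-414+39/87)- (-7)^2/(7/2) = 104914358/29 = 3617736.48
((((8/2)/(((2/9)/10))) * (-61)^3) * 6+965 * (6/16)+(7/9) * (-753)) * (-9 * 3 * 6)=158850528057/4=39712632014.25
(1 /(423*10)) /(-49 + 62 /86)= -43 /8781480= -0.00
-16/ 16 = -1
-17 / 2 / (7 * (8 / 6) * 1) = -51 / 56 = -0.91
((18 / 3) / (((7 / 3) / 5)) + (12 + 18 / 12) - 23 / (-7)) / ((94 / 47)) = 415 / 28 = 14.82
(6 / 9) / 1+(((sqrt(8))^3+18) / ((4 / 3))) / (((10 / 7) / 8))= 1144 / 15+336* sqrt(2) / 5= 171.30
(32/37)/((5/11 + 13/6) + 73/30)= 880/5143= 0.17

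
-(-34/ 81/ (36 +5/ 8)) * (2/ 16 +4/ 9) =1394/ 213597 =0.01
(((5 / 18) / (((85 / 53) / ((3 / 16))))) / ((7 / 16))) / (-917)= -53 / 654738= -0.00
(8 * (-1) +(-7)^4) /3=2393 /3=797.67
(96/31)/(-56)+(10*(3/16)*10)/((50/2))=603/868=0.69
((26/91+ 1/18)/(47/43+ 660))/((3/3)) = 1849/3581802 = 0.00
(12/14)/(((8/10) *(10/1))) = 3/28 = 0.11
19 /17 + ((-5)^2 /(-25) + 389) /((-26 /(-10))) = 33227 /221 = 150.35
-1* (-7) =7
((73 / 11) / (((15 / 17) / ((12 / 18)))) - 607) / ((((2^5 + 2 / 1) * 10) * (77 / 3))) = -42569 / 617100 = -0.07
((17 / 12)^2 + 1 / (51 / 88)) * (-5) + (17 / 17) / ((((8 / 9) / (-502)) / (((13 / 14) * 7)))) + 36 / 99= -99342065 / 26928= -3689.17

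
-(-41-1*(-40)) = 1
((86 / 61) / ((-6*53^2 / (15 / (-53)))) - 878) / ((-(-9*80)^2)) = 7973554151 / 4707848044800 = 0.00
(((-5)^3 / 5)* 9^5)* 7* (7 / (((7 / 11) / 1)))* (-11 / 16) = 1250362575 / 16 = 78147660.94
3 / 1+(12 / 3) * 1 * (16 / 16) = 7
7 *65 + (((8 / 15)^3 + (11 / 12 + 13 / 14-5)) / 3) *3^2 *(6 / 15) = 35547461 / 78750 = 451.40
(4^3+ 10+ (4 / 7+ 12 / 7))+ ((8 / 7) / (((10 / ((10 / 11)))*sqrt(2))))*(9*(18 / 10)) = 324*sqrt(2) / 385+ 534 / 7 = 77.48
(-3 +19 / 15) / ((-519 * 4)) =13 / 15570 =0.00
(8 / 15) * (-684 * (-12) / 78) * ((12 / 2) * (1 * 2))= 43776 / 65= 673.48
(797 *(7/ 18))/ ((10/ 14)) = 39053/ 90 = 433.92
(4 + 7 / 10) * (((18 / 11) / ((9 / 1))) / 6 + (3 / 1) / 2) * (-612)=-242097 / 55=-4401.76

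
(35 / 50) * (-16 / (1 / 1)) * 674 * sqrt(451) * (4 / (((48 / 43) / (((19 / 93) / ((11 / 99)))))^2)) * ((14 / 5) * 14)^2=-15122521315804 * sqrt(451) / 120125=-2673493149.42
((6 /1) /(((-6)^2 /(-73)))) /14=-73 /84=-0.87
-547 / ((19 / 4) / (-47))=102836 / 19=5412.42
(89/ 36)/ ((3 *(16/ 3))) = 89/ 576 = 0.15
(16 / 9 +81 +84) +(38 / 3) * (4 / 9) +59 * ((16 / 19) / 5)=467713 / 2565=182.34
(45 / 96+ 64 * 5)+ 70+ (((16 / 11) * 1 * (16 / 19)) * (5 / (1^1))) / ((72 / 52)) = 23769335 / 60192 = 394.89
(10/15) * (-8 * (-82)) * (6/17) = 2624/17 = 154.35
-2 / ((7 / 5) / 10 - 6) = 100 / 293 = 0.34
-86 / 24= -43 / 12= -3.58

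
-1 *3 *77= -231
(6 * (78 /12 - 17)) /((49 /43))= -387 /7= -55.29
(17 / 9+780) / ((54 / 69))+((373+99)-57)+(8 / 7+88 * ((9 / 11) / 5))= 8105963 / 5670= 1429.62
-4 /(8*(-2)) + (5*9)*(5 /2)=451 /4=112.75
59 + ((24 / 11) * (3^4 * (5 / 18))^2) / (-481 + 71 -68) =149036 / 2629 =56.69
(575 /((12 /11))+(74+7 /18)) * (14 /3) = 151571 /54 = 2806.87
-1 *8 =-8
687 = 687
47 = 47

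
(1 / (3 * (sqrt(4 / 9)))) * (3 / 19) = 3 / 38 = 0.08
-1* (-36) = 36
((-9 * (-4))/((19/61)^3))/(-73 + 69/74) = -604677384/36579047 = -16.53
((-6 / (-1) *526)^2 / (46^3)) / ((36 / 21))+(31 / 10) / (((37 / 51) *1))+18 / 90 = 28885795 / 450179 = 64.17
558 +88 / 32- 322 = 955 / 4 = 238.75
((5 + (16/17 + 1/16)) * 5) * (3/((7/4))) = 24495/476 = 51.46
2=2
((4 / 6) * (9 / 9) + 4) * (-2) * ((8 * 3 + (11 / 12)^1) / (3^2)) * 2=-4186 / 81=-51.68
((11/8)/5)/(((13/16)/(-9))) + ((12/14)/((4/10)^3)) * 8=47364/455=104.10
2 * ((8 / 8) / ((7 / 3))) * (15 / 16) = 0.80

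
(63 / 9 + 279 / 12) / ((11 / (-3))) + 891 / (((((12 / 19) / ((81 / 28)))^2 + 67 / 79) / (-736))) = -54535867438371 / 74493196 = -732091.93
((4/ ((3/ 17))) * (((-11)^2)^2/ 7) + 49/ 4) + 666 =4039325/ 84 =48087.20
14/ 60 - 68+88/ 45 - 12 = -7003/ 90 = -77.81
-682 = -682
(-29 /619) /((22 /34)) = -0.07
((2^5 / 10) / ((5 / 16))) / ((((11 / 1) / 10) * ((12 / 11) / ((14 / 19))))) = 6.29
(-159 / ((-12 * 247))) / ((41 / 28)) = 371 / 10127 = 0.04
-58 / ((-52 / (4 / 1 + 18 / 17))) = 1247 / 221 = 5.64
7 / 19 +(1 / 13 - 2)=-384 / 247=-1.55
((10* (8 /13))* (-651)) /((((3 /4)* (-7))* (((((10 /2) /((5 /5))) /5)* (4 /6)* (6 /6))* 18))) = 2480 /39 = 63.59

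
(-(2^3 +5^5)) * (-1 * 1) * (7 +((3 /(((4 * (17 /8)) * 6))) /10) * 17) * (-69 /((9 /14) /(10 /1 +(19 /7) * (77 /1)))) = -2614372579 /5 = -522874515.80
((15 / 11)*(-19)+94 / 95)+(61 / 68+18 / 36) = -1671513 / 71060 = -23.52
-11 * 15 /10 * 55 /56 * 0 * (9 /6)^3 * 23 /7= 0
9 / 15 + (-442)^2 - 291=975368 / 5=195073.60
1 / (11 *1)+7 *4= 309 / 11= 28.09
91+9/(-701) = 63782/701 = 90.99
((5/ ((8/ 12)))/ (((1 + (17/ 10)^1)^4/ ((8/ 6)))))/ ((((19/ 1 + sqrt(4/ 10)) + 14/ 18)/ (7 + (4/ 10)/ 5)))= 105020000/ 1557496107-118000*sqrt(10)/ 173055123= 0.07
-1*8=-8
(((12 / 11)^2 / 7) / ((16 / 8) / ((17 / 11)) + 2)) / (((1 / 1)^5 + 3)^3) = 153 / 189728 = 0.00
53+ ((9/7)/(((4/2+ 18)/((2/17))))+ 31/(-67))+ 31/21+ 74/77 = 144662869/2631090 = 54.98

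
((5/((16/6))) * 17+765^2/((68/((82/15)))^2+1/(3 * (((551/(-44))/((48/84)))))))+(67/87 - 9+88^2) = 6047972690190041/523621896456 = 11550.27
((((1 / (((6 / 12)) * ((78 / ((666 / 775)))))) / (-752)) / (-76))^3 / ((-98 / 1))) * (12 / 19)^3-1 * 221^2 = -12241395457060477486940177780926037 / 250637690814284668351184000000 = -48841.00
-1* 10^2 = -100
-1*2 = -2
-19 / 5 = -3.80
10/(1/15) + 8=158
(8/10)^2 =16/25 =0.64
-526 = -526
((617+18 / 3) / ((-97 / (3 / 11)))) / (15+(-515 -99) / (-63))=-117747 / 1663453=-0.07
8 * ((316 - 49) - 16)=2008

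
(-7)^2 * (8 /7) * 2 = 112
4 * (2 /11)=8 /11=0.73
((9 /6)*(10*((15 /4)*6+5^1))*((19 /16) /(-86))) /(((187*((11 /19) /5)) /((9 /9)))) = -135375 /514624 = -0.26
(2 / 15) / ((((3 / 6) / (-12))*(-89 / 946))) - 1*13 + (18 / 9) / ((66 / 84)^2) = 24.25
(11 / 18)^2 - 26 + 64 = 12433 / 324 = 38.37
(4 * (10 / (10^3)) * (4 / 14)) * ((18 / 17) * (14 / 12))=6 / 425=0.01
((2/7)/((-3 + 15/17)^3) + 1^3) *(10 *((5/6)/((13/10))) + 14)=31518217/1592136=19.80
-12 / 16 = -3 / 4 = -0.75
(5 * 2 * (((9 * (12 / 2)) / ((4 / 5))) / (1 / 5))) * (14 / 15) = 3150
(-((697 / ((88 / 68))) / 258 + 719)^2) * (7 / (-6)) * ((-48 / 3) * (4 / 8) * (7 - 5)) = -117262411766143 / 12081366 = -9706055.74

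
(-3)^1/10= -3/10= -0.30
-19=-19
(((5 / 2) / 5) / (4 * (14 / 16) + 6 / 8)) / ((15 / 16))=32 / 255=0.13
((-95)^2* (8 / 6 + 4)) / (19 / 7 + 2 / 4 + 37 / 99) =66712800 / 4973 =13415.00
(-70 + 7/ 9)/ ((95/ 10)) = -1246/ 171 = -7.29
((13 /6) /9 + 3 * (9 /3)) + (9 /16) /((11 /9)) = 46099 /4752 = 9.70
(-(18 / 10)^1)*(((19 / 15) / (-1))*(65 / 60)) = 247 / 100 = 2.47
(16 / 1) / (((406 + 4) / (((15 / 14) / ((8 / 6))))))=9 / 287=0.03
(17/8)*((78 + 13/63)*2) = 83759/252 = 332.38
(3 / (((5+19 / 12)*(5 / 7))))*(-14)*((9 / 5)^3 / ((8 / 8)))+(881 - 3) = 40779338 / 49375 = 825.91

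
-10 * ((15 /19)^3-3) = 172020 /6859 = 25.08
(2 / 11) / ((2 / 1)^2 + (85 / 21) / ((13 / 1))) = 546 / 12947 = 0.04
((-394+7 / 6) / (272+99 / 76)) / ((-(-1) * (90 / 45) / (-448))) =20062784 / 62313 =321.97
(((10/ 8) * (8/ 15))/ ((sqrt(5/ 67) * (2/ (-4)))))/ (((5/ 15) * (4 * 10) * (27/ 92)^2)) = -4232 * sqrt(335)/ 18225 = -4.25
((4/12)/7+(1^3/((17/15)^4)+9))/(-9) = -16932115/15785469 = -1.07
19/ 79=0.24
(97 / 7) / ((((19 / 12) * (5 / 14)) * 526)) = 1164 / 24985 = 0.05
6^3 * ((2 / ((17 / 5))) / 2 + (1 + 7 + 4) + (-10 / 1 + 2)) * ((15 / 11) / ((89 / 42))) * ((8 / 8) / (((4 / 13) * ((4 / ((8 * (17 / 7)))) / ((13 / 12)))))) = 9992970 / 979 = 10207.32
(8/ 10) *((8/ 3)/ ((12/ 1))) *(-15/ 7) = -0.38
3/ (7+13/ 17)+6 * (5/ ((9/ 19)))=8411/ 132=63.72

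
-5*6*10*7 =-2100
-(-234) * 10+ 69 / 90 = 70223 / 30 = 2340.77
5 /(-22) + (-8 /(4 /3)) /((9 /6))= -93 /22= -4.23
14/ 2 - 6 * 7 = -35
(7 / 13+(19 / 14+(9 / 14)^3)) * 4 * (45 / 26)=3469365 / 231868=14.96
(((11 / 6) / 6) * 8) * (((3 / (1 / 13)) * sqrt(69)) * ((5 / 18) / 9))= 24.44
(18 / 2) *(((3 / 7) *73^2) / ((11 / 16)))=2302128 / 77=29897.77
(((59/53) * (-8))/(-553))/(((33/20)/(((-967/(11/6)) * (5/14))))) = -1.84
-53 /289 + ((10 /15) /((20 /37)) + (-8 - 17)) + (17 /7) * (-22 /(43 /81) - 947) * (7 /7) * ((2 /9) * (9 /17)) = -799503767 /2609670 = -306.36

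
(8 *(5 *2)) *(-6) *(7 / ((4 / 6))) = -5040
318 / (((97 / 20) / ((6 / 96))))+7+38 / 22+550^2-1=645560235 / 2134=302511.83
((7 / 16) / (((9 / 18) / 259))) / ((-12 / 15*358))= -9065 / 11456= -0.79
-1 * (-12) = 12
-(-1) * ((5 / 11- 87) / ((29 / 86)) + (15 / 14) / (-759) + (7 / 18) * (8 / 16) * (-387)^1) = -331.90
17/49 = 0.35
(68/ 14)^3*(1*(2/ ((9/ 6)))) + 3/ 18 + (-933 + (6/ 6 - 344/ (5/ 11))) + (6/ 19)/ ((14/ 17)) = -100066231/ 65170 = -1535.46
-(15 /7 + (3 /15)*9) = -138 /35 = -3.94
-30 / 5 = -6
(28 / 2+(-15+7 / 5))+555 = 2777 / 5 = 555.40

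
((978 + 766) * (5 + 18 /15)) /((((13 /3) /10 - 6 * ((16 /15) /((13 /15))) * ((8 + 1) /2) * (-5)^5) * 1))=4216992 /40500169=0.10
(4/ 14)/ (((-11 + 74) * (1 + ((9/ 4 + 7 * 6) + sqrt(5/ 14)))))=1448/ 14445081 - 16 * sqrt(70)/ 101115567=0.00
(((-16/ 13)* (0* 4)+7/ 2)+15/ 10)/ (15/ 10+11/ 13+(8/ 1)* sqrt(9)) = 26/ 137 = 0.19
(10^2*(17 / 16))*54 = 5737.50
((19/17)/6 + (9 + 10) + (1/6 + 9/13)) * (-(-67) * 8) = 2374480/221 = 10744.25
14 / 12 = 7 / 6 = 1.17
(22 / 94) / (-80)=-11 / 3760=-0.00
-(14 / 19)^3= -2744 / 6859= -0.40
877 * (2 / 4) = 877 / 2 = 438.50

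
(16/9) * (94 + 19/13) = 19856/117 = 169.71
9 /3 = 3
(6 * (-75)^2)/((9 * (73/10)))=37500/73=513.70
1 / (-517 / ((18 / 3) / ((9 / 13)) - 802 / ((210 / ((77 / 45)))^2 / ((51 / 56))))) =-146595143 / 8794170000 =-0.02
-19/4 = -4.75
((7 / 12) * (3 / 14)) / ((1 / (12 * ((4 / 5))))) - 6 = -24 / 5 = -4.80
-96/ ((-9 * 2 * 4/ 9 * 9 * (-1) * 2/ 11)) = -22/ 3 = -7.33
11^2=121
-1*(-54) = 54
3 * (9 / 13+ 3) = 144 / 13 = 11.08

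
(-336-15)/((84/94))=-5499/14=-392.79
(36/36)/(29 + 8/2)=1/33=0.03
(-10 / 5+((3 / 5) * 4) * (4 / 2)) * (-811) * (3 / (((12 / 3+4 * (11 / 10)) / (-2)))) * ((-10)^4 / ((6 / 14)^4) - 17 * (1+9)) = 38921885060 / 81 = 480517099.51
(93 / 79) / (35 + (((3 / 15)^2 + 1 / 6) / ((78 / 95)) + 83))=217620 / 21860011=0.01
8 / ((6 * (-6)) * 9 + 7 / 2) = -16 / 641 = -0.02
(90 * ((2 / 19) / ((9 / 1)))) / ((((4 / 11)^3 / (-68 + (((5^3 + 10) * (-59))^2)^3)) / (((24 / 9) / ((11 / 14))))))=56913395210309059910770205 / 3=18971131736769686636923400.00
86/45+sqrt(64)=446/45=9.91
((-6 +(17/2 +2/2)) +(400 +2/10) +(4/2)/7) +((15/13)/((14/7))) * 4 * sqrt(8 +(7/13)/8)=15 * sqrt(21814)/338 +28279/70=410.54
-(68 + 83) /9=-151 /9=-16.78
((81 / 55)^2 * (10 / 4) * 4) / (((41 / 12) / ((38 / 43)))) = 5983632 / 1066615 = 5.61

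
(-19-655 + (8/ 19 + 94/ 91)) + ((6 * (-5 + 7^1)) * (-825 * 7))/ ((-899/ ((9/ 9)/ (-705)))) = -49141128476/ 73055437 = -672.66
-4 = -4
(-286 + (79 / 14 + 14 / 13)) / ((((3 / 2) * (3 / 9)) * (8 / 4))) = -50829 / 182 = -279.28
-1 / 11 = -0.09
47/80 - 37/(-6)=6.75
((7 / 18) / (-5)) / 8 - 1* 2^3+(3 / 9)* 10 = -3367 / 720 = -4.68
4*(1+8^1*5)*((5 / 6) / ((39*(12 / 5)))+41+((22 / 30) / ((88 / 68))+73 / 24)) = 12841733 / 1755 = 7317.23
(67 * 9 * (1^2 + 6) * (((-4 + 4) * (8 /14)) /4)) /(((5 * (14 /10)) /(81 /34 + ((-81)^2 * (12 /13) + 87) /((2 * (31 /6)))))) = 0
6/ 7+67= 475/ 7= 67.86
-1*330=-330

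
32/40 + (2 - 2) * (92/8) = 4/5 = 0.80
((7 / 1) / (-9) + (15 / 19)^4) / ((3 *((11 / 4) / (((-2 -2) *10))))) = 73059520 / 38705337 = 1.89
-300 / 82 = -150 / 41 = -3.66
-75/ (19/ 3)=-225/ 19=-11.84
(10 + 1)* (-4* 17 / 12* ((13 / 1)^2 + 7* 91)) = -150722 / 3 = -50240.67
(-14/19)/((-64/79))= 553/608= 0.91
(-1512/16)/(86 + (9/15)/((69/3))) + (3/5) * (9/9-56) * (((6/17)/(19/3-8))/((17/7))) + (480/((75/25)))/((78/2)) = 504475739/85772310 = 5.88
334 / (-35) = -334 / 35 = -9.54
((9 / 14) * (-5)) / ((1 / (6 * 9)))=-1215 / 7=-173.57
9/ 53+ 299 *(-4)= -63379/ 53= -1195.83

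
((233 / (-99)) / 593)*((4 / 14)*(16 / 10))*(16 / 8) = -7456 / 2054745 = -0.00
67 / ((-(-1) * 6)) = 67 / 6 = 11.17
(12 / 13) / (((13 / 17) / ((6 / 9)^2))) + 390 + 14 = 205100 / 507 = 404.54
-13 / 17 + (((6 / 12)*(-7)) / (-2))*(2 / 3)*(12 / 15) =43 / 255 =0.17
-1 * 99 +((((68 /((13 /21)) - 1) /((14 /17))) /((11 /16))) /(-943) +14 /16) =-742534775 /7551544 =-98.33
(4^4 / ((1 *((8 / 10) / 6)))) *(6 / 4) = 2880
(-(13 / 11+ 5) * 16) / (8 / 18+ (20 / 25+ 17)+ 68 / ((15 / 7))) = -48960 / 24739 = -1.98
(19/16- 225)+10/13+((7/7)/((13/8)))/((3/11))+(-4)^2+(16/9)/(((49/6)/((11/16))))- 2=-6318139/30576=-206.64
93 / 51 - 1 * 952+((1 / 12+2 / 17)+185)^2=1387861417 / 41616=33349.23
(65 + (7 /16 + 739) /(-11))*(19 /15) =-7429 /2640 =-2.81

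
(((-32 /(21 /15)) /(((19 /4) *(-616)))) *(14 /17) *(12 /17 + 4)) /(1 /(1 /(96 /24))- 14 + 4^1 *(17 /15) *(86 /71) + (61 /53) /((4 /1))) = -2889984000 /402960016613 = -0.01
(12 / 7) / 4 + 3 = 24 / 7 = 3.43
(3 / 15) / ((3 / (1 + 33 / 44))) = 7 / 60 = 0.12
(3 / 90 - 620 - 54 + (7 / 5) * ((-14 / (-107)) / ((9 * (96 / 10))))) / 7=-77883343 / 808920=-96.28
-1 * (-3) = 3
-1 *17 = -17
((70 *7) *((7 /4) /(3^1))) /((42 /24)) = 163.33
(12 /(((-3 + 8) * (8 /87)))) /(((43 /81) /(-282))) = -2980881 /215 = -13864.56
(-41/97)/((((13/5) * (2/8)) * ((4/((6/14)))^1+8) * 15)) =-41/16393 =-0.00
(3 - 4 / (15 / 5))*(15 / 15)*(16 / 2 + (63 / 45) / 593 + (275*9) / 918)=3235529 / 181458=17.83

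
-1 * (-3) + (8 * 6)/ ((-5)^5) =9327/ 3125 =2.98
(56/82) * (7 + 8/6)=700/123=5.69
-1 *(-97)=97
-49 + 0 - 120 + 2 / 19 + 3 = -3152 / 19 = -165.89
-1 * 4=-4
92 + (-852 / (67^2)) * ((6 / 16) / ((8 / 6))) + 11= 3697019 / 35912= 102.95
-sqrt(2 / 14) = -0.38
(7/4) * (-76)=-133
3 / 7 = 0.43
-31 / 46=-0.67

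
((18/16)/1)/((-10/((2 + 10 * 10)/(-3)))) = 3.82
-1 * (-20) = 20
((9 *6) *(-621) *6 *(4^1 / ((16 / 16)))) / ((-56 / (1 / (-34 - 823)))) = -100602 / 5999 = -16.77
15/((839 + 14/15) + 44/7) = 1575/88853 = 0.02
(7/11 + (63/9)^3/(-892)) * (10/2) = 12355/9812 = 1.26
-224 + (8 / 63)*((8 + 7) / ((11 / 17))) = -51064 / 231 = -221.06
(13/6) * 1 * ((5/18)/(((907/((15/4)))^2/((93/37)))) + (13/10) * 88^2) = 21812.27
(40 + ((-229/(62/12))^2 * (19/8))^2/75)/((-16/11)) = -294893655081377/1477633600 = -199571.57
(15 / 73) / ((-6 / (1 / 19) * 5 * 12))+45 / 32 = 187241 / 133152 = 1.41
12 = 12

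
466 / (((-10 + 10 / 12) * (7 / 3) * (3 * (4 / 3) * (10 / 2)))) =-2097 / 1925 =-1.09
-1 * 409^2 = -167281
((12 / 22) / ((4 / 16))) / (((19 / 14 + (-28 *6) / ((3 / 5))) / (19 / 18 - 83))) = 82600 / 128733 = 0.64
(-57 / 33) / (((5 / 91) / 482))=-833378 / 55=-15152.33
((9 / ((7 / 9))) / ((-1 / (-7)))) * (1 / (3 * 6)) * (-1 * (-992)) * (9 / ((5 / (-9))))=-361584 / 5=-72316.80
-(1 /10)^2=-1 /100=-0.01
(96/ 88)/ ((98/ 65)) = 390/ 539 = 0.72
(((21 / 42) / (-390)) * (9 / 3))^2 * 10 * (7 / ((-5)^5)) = -7 / 21125000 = -0.00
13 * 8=104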